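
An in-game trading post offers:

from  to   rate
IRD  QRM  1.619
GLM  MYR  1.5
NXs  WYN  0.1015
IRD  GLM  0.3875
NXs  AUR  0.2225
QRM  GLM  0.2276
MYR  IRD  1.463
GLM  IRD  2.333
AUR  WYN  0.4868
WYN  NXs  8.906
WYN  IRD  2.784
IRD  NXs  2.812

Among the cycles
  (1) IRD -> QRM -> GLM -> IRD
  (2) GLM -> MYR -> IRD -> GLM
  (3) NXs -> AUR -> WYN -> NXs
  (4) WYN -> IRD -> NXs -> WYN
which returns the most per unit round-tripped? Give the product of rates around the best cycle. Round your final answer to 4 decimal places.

0.9646

(1) 1.619 × 0.2276 × 2.333 = 0.85967
(2) 1.5 × 1.463 × 0.3875 = 0.85037
(3) 0.2225 × 0.4868 × 8.906 = 0.96464
(4) 2.784 × 2.812 × 0.1015 = 0.79460
Highest is cycle (3) at 0.9646 (≤1, no arbitrage).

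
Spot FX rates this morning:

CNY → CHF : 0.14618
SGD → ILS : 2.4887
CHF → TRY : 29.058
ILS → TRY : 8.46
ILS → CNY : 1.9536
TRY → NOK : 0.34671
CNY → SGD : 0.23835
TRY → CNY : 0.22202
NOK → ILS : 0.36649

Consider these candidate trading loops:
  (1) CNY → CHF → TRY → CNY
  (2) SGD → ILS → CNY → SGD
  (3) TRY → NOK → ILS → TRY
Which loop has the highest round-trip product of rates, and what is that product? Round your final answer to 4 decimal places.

(1) 0.14618 × 29.058 × 0.22202 = 0.94307
(2) 2.4887 × 1.9536 × 0.23835 = 1.15884
(3) 0.34671 × 0.36649 × 8.46 = 1.07498
Highest is cycle (2) at 1.1588 (>1, arbitrage).

1.1588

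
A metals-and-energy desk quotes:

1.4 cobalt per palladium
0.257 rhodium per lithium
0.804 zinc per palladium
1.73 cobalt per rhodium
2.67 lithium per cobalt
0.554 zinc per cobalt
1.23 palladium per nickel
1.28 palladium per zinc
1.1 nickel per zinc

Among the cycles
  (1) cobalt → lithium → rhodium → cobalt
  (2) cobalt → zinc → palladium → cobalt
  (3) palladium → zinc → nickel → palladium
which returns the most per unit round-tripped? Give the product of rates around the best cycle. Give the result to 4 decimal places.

1.1871

(1) 2.67 × 0.257 × 1.73 = 1.18711
(2) 0.554 × 1.28 × 1.4 = 0.99277
(3) 0.804 × 1.1 × 1.23 = 1.08781
Highest is cycle (1) at 1.1871 (>1, arbitrage).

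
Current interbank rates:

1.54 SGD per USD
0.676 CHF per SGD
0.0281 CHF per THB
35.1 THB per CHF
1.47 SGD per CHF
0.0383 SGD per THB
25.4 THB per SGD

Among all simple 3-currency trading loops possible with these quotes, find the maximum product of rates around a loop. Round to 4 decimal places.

1.0492

THB→CHF→SGD→THB: 0.0281 × 1.47 × 25.4 = 1.04920
THB→SGD→CHF→THB: 0.0383 × 0.676 × 35.1 = 0.90877
Maximum is THB→CHF→SGD→THB at 1.0492; arbitrage exists.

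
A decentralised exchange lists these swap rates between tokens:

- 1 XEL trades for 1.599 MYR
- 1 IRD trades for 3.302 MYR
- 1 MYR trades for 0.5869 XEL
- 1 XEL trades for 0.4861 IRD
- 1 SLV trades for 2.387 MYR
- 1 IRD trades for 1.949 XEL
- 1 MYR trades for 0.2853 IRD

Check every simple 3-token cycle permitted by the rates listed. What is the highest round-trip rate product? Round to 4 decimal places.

XEL→IRD→MYR→XEL: 0.4861 × 3.302 × 0.5869 = 0.94203
XEL→MYR→IRD→XEL: 1.599 × 0.2853 × 1.949 = 0.88912
Maximum is XEL→IRD→MYR→XEL at 0.9420; no arbitrage — every cycle loses value.

0.9420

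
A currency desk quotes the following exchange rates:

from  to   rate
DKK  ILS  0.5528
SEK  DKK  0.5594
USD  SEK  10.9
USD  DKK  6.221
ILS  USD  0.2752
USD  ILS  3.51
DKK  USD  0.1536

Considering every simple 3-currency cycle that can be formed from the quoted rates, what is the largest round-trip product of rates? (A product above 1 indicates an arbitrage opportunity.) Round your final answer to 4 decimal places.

0.9464

DKK→ILS→USD→DKK: 0.5528 × 0.2752 × 6.221 = 0.94640
DKK→USD→SEK→DKK: 0.1536 × 10.9 × 0.5594 = 0.93657
Maximum is DKK→ILS→USD→DKK at 0.9464; no arbitrage — every cycle loses value.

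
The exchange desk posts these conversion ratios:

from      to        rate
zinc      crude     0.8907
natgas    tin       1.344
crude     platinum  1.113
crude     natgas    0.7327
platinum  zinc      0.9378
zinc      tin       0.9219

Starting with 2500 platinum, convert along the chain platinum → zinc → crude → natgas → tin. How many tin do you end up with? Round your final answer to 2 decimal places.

2500 platinum × 0.9378 = 2344.5 zinc
2344.5 zinc × 0.8907 = 2088.24615 crude
2088.24615 crude × 0.7327 = 1530.057954105 natgas
1530.057954105 natgas × 1.344 = 2056.39789031712 tin

2056.40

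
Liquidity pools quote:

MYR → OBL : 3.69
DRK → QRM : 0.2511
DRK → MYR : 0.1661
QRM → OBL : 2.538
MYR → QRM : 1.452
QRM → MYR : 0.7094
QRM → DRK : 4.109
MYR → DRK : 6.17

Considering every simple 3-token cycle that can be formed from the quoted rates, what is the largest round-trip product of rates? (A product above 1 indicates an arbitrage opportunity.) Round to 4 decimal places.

1.0991

QRM→MYR→DRK→QRM: 0.7094 × 6.17 × 0.2511 = 1.09906
QRM→DRK→MYR→QRM: 4.109 × 0.1661 × 1.452 = 0.99100
Maximum is QRM→MYR→DRK→QRM at 1.0991; arbitrage exists.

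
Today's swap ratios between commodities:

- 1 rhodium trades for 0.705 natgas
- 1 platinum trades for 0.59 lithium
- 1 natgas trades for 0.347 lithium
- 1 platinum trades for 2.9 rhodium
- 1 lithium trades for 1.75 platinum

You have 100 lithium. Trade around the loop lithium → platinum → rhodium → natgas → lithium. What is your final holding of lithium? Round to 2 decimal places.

100 lithium × 1.75 = 175 platinum
175 platinum × 2.9 = 507.5 rhodium
507.5 rhodium × 0.705 = 357.7875 natgas
357.7875 natgas × 0.347 = 124.1522625 lithium

124.15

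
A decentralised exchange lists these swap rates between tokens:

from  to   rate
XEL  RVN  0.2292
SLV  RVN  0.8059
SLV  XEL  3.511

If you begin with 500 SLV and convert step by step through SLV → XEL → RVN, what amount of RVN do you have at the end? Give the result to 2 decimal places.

500 SLV × 3.511 = 1755.5 XEL
1755.5 XEL × 0.2292 = 402.3606 RVN

402.36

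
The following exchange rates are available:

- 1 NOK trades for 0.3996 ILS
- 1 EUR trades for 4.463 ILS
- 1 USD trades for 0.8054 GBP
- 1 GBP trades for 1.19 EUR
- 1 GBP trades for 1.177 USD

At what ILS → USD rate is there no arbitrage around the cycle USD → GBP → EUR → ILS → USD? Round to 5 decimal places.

Known legs of the cycle: 0.8054 × 1.19 × 4.463 = 4.277455238
For no arbitrage the full-cycle product must be 1, so the missing rate is 1 / 4.277455238 ≈ 0.2337839.

0.23378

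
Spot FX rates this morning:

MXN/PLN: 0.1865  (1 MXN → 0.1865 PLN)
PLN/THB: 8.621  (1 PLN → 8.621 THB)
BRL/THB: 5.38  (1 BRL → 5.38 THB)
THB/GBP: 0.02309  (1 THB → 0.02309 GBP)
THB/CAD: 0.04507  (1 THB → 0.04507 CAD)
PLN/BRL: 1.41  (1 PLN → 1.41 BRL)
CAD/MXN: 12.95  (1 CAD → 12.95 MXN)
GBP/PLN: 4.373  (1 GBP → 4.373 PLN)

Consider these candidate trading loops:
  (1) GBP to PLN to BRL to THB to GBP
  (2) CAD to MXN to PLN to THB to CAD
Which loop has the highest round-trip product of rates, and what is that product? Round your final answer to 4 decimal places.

(1) 4.373 × 1.41 × 5.38 × 0.02309 = 0.76596
(2) 12.95 × 0.1865 × 8.621 × 0.04507 = 0.93841
Highest is cycle (2) at 0.9384 (≤1, no arbitrage).

0.9384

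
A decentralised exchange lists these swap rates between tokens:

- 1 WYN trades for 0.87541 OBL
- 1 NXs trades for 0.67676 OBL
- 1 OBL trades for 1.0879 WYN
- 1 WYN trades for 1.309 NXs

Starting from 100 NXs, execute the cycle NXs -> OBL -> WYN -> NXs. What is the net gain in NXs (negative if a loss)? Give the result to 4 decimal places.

-3.6252

100 NXs × 0.67676 = 67.676 OBL
67.676 OBL × 1.0879 = 73.6247204 WYN
73.6247204 WYN × 1.309 = 96.3747590036 NXs
Net change: 96.3747590036 − 100 = -3.6252409964 NXs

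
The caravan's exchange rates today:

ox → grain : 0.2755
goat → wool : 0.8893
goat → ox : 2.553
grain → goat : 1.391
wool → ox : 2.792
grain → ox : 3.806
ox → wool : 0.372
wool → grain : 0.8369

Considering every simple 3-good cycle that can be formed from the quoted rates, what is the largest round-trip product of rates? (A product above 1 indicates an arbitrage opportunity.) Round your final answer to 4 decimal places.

1.1849

wool→grain→ox→wool: 0.8369 × 3.806 × 0.372 = 1.18491
goat→wool→grain→goat: 0.8893 × 0.8369 × 1.391 = 1.03526
goat→ox→grain→goat: 2.553 × 0.2755 × 1.391 = 0.97836
Maximum is wool→grain→ox→wool at 1.1849; arbitrage exists.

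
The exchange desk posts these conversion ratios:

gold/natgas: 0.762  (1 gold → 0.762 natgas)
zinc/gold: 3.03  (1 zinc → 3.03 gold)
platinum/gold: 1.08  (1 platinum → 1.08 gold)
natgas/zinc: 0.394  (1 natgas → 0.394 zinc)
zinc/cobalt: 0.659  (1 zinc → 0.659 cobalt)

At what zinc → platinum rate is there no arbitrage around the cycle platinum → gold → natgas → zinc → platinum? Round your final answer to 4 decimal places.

3.0841

Known legs of the cycle: 1.08 × 0.762 × 0.394 = 0.32424624
For no arbitrage the full-cycle product must be 1, so the missing rate is 1 / 0.32424624 ≈ 3.084076.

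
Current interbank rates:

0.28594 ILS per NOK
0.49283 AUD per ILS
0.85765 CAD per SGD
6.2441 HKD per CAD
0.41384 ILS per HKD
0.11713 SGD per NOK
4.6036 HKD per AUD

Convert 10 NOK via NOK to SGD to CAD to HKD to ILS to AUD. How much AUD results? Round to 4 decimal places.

10 NOK × 0.11713 = 1.1713 SGD
1.1713 SGD × 0.85765 = 1.004565445 CAD
1.004565445 CAD × 6.2441 = 6.2726070951245 HKD
6.2726070951245 HKD × 0.41384 = 2.59585572024632308 ILS
2.59585572024632308 ILS × 0.49283 = 1.2793155746089954035164 AUD

1.2793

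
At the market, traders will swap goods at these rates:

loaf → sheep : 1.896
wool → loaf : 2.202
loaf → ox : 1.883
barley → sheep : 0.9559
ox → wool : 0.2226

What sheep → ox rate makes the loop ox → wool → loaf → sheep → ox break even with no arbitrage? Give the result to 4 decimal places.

1.0760

Known legs of the cycle: 0.2226 × 2.202 × 1.896 = 0.9293532192
For no arbitrage the full-cycle product must be 1, so the missing rate is 1 / 0.9293532192 ≈ 1.076017.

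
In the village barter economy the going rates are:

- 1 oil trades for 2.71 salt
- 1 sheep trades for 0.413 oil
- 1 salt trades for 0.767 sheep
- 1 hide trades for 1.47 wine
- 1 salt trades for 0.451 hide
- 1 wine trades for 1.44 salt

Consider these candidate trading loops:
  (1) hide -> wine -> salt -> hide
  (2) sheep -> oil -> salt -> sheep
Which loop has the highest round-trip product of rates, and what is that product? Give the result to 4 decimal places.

(1) 1.47 × 1.44 × 0.451 = 0.95468
(2) 0.413 × 2.71 × 0.767 = 0.85845
Highest is cycle (1) at 0.9547 (≤1, no arbitrage).

0.9547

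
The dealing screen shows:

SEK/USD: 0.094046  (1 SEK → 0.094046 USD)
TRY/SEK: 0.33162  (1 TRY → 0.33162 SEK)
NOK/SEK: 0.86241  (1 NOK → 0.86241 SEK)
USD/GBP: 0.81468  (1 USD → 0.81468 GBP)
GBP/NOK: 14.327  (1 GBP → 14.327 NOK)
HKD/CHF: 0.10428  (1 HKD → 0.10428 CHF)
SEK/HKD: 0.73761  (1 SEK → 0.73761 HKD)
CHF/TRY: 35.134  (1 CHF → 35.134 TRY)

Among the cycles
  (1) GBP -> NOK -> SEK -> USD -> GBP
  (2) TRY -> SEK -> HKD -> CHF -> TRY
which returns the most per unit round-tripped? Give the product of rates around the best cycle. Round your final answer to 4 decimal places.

0.9467

(1) 14.327 × 0.86241 × 0.094046 × 0.81468 = 0.94667
(2) 0.33162 × 0.73761 × 0.10428 × 35.134 = 0.89618
Highest is cycle (1) at 0.9467 (≤1, no arbitrage).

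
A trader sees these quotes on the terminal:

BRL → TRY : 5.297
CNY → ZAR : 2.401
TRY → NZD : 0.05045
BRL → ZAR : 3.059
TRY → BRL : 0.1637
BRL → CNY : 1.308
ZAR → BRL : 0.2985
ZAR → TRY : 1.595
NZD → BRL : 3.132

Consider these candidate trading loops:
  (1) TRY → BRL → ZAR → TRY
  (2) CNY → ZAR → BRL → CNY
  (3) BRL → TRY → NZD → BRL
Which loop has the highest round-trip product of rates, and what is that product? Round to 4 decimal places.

0.9374

(1) 0.1637 × 3.059 × 1.595 = 0.79871
(2) 2.401 × 0.2985 × 1.308 = 0.93744
(3) 5.297 × 0.05045 × 3.132 = 0.83698
Highest is cycle (2) at 0.9374 (≤1, no arbitrage).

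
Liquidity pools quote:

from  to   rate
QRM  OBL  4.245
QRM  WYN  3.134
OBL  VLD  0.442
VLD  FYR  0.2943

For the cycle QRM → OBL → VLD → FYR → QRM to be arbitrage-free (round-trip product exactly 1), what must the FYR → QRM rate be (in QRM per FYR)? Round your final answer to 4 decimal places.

1.8110

Known legs of the cycle: 4.245 × 0.442 × 0.2943 = 0.552192147
For no arbitrage the full-cycle product must be 1, so the missing rate is 1 / 0.552192147 ≈ 1.810964.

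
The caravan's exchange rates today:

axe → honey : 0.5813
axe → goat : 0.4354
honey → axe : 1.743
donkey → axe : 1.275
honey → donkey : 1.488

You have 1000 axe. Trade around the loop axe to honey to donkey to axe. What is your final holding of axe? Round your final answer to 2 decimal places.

1102.84

1000 axe × 0.5813 = 581.3 honey
581.3 honey × 1.488 = 864.9744 donkey
864.9744 donkey × 1.275 = 1102.84236 axe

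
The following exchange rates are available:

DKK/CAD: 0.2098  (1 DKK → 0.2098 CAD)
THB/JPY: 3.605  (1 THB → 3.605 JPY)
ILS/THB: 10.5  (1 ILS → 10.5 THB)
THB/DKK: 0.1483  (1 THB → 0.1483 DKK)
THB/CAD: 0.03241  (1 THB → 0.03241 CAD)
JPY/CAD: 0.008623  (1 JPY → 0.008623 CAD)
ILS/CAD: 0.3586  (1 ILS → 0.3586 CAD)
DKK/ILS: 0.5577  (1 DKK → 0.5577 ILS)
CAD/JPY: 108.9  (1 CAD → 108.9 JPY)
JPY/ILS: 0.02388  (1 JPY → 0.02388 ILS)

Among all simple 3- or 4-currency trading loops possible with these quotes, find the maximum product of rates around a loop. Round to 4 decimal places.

0.9326

CAD→JPY→ILS→CAD: 108.9 × 0.02388 × 0.3586 = 0.93255
THB→JPY→ILS→THB: 3.605 × 0.02388 × 10.5 = 0.90392
CAD→JPY→ILS→THB→CAD: 108.9 × 0.02388 × 10.5 × 0.03241 = 0.88497
DKK→ILS→THB→DKK: 0.5577 × 10.5 × 0.1483 = 0.86842
Maximum is CAD→JPY→ILS→CAD at 0.9326; no arbitrage — every cycle loses value.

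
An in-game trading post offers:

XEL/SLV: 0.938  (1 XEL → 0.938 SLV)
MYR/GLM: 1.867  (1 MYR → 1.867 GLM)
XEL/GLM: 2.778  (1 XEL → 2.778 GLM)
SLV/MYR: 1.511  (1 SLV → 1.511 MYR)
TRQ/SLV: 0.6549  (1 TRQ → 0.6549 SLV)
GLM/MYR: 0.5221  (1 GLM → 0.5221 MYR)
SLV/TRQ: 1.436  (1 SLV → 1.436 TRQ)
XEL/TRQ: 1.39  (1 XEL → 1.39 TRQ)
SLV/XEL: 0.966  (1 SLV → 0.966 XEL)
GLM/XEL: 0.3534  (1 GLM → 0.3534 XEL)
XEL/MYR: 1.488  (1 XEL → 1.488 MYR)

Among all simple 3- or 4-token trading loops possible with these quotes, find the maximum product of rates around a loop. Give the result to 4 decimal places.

XEL→MYR→GLM→XEL: 1.488 × 1.867 × 0.3534 = 0.98178
XEL→SLV→MYR→GLM→XEL: 0.938 × 1.511 × 1.867 × 0.3534 = 0.93514
XEL→TRQ→SLV→XEL: 1.39 × 0.6549 × 0.966 = 0.87936
Maximum is XEL→MYR→GLM→XEL at 0.9818; no arbitrage — every cycle loses value.

0.9818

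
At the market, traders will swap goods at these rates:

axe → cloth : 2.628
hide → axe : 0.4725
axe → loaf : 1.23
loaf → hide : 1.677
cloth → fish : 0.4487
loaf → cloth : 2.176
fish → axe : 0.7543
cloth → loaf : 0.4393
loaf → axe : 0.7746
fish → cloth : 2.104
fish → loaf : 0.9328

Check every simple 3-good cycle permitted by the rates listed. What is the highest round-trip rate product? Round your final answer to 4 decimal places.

0.9746

loaf→hide→axe→loaf: 1.677 × 0.4725 × 1.23 = 0.97463
loaf→cloth→fish→loaf: 2.176 × 0.4487 × 0.9328 = 0.91076
loaf→axe→cloth→loaf: 0.7746 × 2.628 × 0.4393 = 0.89426
fish→axe→cloth→fish: 0.7543 × 2.628 × 0.4487 = 0.88946
Maximum is loaf→hide→axe→loaf at 0.9746; no arbitrage — every cycle loses value.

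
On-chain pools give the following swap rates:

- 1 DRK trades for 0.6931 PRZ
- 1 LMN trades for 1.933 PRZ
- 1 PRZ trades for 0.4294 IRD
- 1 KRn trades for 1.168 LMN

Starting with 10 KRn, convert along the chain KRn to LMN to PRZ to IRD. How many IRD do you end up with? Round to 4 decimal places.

10 KRn × 1.168 = 11.68 LMN
11.68 LMN × 1.933 = 22.57744 PRZ
22.57744 PRZ × 0.4294 = 9.694752736 IRD

9.6948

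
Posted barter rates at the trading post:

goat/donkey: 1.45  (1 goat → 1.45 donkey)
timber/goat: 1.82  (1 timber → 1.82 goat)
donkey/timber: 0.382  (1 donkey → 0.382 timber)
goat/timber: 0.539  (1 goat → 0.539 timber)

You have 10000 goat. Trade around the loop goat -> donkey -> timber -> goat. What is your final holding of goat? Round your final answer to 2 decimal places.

10000 goat × 1.45 = 14500 donkey
14500 donkey × 0.382 = 5539 timber
5539 timber × 1.82 = 10080.98 goat

10080.98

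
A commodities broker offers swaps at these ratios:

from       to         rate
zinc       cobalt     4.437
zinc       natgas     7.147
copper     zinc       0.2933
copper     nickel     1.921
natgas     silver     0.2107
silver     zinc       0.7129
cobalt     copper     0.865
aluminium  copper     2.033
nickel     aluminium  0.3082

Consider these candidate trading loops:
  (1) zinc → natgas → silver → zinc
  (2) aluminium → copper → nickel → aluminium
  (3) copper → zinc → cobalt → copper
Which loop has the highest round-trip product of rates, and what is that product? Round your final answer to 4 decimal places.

(1) 7.147 × 0.2107 × 0.7129 = 1.07354
(2) 2.033 × 1.921 × 0.3082 = 1.20364
(3) 0.2933 × 4.437 × 0.865 = 1.12569
Highest is cycle (2) at 1.2036 (>1, arbitrage).

1.2036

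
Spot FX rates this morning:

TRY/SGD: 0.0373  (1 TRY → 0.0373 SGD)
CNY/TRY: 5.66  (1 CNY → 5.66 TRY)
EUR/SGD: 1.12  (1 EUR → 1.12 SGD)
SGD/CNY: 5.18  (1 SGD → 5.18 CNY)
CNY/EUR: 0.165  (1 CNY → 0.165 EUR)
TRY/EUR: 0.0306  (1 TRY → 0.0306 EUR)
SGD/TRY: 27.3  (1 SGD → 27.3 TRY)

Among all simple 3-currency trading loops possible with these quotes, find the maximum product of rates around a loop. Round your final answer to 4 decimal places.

1.0936

SGD→CNY→TRY→SGD: 5.18 × 5.66 × 0.0373 = 1.09359
SGD→CNY→EUR→SGD: 5.18 × 0.165 × 1.12 = 0.95726
SGD→TRY→EUR→SGD: 27.3 × 0.0306 × 1.12 = 0.93563
Maximum is SGD→CNY→TRY→SGD at 1.0936; arbitrage exists.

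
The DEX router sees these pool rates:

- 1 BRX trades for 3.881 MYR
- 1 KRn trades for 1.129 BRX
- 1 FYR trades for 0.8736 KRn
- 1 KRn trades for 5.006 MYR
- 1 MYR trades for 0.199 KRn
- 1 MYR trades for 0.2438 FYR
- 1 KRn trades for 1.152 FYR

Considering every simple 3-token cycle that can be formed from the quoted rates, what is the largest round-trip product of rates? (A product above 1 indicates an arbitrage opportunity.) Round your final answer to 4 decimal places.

MYR→FYR→KRn→MYR: 0.2438 × 0.8736 × 5.006 = 1.06620
BRX→MYR→KRn→BRX: 3.881 × 0.199 × 1.129 = 0.87195
Maximum is MYR→FYR→KRn→MYR at 1.0662; arbitrage exists.

1.0662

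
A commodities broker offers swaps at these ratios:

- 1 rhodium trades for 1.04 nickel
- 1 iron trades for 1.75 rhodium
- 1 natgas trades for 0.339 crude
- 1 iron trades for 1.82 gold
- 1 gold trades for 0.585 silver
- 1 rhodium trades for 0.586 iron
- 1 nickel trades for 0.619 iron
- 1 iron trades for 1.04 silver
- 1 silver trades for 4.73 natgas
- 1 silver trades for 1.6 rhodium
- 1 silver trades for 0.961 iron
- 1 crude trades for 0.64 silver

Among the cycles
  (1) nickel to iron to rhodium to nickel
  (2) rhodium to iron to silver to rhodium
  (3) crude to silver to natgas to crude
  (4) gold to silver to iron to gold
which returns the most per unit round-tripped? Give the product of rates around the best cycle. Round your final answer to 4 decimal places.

(1) 0.619 × 1.75 × 1.04 = 1.12658
(2) 0.586 × 1.04 × 1.6 = 0.97510
(3) 0.64 × 4.73 × 0.339 = 1.02622
(4) 0.585 × 0.961 × 1.82 = 1.02318
Highest is cycle (1) at 1.1266 (>1, arbitrage).

1.1266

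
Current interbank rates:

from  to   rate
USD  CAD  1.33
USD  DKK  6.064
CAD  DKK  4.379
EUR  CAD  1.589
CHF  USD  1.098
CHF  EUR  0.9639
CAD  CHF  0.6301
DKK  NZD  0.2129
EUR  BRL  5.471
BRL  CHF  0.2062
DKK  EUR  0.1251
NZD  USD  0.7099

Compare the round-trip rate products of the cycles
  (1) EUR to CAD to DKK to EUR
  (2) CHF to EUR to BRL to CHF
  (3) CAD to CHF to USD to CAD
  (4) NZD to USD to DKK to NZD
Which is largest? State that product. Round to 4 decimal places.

1.0874

(1) 1.589 × 4.379 × 0.1251 = 0.87047
(2) 0.9639 × 5.471 × 0.2062 = 1.08740
(3) 0.6301 × 1.098 × 1.33 = 0.92016
(4) 0.7099 × 6.064 × 0.2129 = 0.91650
Highest is cycle (2) at 1.0874 (>1, arbitrage).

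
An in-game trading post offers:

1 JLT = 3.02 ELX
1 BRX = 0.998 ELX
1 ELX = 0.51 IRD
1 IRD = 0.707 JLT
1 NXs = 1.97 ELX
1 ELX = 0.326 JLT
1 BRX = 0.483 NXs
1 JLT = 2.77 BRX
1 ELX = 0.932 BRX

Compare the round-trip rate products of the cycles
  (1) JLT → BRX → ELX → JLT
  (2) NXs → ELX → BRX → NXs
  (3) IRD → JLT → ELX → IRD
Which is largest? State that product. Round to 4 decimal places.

1.0889

(1) 2.77 × 0.998 × 0.326 = 0.90121
(2) 1.97 × 0.932 × 0.483 = 0.88681
(3) 0.707 × 3.02 × 0.51 = 1.08892
Highest is cycle (3) at 1.0889 (>1, arbitrage).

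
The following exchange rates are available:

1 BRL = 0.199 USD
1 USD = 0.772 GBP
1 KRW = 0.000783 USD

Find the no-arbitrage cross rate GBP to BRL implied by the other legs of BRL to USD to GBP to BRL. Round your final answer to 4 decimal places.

6.5092

Known legs of the cycle: 0.199 × 0.772 = 0.153628
For no arbitrage the full-cycle product must be 1, so the missing rate is 1 / 0.153628 ≈ 6.509230.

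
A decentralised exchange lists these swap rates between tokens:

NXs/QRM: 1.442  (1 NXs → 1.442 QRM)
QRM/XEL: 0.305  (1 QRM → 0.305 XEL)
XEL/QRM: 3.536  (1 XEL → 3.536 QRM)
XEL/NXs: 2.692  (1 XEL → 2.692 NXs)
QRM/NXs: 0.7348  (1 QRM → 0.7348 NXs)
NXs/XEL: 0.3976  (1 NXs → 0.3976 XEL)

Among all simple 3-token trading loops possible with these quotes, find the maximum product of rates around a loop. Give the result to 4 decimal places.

XEL→NXs→QRM→XEL: 2.692 × 1.442 × 0.305 = 1.18397
XEL→QRM→NXs→XEL: 3.536 × 0.7348 × 0.3976 = 1.03307
Maximum is XEL→NXs→QRM→XEL at 1.1840; arbitrage exists.

1.1840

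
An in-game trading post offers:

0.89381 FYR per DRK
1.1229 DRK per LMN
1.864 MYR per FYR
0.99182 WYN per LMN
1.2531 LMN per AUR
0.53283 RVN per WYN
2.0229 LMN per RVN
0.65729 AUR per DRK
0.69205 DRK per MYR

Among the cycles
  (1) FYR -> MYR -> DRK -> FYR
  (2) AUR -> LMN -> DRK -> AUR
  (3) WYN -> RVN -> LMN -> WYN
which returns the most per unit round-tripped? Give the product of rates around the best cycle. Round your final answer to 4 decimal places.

(1) 1.864 × 0.69205 × 0.89381 = 1.15300
(2) 1.2531 × 1.1229 × 0.65729 = 0.92488
(3) 0.53283 × 2.0229 × 0.99182 = 1.06904
Highest is cycle (1) at 1.1530 (>1, arbitrage).

1.1530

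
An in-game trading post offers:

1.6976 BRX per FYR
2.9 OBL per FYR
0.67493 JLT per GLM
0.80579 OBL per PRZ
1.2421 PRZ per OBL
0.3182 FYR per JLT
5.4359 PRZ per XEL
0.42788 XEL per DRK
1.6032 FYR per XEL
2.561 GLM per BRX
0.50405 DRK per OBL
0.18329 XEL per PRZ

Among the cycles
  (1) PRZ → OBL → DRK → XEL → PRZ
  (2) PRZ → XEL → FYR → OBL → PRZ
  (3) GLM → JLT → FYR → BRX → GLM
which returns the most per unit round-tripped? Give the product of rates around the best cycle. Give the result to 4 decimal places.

(1) 0.80579 × 0.50405 × 0.42788 × 5.4359 = 0.94469
(2) 0.18329 × 1.6032 × 2.9 × 1.2421 = 1.05848
(3) 0.67493 × 0.3182 × 1.6976 × 2.561 = 0.93369
Highest is cycle (2) at 1.0585 (>1, arbitrage).

1.0585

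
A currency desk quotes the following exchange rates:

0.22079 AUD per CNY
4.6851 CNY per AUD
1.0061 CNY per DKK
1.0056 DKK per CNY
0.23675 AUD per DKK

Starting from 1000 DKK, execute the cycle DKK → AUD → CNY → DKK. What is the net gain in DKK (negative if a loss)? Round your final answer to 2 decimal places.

1000 DKK × 0.23675 = 236.75 AUD
236.75 AUD × 4.6851 = 1109.197425 CNY
1109.197425 CNY × 1.0056 = 1115.40893058 DKK
Net change: 1115.40893058 − 1000 = 115.40893058 DKK

115.41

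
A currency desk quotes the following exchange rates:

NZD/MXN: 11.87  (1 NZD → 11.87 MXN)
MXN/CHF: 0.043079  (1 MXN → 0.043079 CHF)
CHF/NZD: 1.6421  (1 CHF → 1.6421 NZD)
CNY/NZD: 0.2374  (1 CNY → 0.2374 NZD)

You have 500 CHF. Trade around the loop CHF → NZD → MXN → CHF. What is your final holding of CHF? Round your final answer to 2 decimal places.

419.84

500 CHF × 1.6421 = 821.05 NZD
821.05 NZD × 11.87 = 9745.8635 MXN
9745.8635 MXN × 0.043079 = 419.8420537165 CHF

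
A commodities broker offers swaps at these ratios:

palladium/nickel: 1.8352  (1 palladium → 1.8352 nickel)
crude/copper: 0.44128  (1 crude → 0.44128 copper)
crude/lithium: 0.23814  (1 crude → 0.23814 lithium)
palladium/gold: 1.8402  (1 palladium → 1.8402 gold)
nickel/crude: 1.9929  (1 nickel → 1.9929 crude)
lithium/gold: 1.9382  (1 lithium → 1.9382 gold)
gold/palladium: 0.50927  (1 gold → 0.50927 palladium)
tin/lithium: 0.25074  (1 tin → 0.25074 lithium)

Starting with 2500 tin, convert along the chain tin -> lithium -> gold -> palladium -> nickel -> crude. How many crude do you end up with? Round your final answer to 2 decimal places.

2500 tin × 0.25074 = 626.85 lithium
626.85 lithium × 1.9382 = 1214.96067 gold
1214.96067 gold × 0.50927 = 618.7430204109 palladium
618.7430204109 palladium × 1.8352 = 1135.51719105808368 nickel
1135.51719105808368 nickel × 1.9929 = 2262.972210059654965872 crude

2262.97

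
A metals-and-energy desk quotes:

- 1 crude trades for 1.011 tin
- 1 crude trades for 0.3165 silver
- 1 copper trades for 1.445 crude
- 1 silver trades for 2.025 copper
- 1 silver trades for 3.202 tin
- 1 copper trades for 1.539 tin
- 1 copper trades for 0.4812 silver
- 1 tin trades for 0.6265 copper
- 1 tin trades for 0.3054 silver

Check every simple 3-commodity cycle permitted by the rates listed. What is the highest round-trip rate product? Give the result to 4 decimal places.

silver→tin→copper→silver: 3.202 × 0.6265 × 0.4812 = 0.96531
silver→copper→tin→silver: 2.025 × 1.539 × 0.3054 = 0.95177
silver→copper→crude→silver: 2.025 × 1.445 × 0.3165 = 0.92612
crude→tin→copper→crude: 1.011 × 0.6265 × 1.445 = 0.91525
Maximum is silver→tin→copper→silver at 0.9653; no arbitrage — every cycle loses value.

0.9653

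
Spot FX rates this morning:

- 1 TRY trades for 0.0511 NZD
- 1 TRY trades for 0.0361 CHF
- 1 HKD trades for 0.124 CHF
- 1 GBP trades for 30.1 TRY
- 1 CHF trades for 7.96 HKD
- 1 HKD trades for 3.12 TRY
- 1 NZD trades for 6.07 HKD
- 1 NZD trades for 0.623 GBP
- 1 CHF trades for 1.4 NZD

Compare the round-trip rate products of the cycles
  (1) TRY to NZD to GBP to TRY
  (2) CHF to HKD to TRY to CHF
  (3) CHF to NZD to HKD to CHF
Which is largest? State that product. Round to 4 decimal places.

(1) 0.0511 × 0.623 × 30.1 = 0.95824
(2) 7.96 × 3.12 × 0.0361 = 0.89655
(3) 1.4 × 6.07 × 0.124 = 1.05375
Highest is cycle (3) at 1.0538 (>1, arbitrage).

1.0538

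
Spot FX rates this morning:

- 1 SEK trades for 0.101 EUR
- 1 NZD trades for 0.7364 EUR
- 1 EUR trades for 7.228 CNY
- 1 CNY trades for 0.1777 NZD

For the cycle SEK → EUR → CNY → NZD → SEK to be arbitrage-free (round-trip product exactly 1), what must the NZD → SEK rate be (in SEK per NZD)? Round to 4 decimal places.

Known legs of the cycle: 0.101 × 7.228 × 0.1777 = 0.1297259756
For no arbitrage the full-cycle product must be 1, so the missing rate is 1 / 0.1297259756 ≈ 7.708556.

7.7086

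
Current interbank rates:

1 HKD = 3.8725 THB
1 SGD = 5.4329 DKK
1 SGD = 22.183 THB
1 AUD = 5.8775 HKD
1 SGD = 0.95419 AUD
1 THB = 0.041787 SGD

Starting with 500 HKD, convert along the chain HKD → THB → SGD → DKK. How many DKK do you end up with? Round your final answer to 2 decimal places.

500 HKD × 3.8725 = 1936.25 THB
1936.25 THB × 0.041787 = 80.91007875 SGD
80.91007875 SGD × 5.4329 = 439.576366840875 DKK

439.58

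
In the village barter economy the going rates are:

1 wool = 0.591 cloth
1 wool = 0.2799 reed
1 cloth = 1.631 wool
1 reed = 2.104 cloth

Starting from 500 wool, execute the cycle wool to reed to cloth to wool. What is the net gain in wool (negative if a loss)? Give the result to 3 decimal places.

500 wool × 0.2799 = 139.95 reed
139.95 reed × 2.104 = 294.4548 cloth
294.4548 cloth × 1.631 = 480.2557788 wool
Net change: 480.2557788 − 500 = -19.7442212 wool

-19.744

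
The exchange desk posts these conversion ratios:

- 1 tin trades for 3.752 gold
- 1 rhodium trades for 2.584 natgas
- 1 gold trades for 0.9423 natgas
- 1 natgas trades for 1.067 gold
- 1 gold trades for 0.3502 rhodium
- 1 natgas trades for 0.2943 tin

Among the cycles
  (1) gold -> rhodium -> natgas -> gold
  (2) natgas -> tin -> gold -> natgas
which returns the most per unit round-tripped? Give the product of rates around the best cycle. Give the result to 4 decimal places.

(1) 0.3502 × 2.584 × 1.067 = 0.96555
(2) 0.2943 × 3.752 × 0.9423 = 1.04050
Highest is cycle (2) at 1.0405 (>1, arbitrage).

1.0405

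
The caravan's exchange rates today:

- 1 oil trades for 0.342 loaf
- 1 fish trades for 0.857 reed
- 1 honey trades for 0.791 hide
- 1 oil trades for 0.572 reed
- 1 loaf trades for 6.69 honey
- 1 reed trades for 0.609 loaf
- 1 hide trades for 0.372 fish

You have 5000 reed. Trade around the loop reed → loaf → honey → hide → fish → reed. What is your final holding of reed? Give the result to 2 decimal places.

5000 reed × 0.609 = 3045 loaf
3045 loaf × 6.69 = 20371.05 honey
20371.05 honey × 0.791 = 16113.50055 hide
16113.50055 hide × 0.372 = 5994.2222046 fish
5994.2222046 fish × 0.857 = 5137.0484293422 reed

5137.05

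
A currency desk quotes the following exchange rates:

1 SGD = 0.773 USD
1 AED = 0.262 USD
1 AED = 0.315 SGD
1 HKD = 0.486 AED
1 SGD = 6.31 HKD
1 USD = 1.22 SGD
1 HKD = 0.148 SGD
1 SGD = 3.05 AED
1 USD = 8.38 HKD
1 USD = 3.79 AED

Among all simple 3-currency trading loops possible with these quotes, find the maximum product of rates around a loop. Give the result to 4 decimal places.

USD→HKD→AED→USD: 8.38 × 0.486 × 0.262 = 1.06704
USD→SGD→AED→USD: 1.22 × 3.05 × 0.262 = 0.97490
AED→SGD→HKD→AED: 0.315 × 6.31 × 0.486 = 0.96600
USD→HKD→SGD→USD: 8.38 × 0.148 × 0.773 = 0.95871
USD→AED→SGD→USD: 3.79 × 0.315 × 0.773 = 0.92285
Maximum is USD→HKD→AED→USD at 1.0670; arbitrage exists.

1.0670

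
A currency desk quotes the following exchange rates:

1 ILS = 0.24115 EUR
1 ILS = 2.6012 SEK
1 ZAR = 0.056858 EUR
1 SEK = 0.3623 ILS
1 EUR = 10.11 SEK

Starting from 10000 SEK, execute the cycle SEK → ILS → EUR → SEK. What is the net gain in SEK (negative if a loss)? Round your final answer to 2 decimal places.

10000 SEK × 0.3623 = 3623 ILS
3623 ILS × 0.24115 = 873.68645 EUR
873.68645 EUR × 10.11 = 8832.9700095 SEK
Net change: 8832.9700095 − 10000 = -1167.0299905 SEK

-1167.03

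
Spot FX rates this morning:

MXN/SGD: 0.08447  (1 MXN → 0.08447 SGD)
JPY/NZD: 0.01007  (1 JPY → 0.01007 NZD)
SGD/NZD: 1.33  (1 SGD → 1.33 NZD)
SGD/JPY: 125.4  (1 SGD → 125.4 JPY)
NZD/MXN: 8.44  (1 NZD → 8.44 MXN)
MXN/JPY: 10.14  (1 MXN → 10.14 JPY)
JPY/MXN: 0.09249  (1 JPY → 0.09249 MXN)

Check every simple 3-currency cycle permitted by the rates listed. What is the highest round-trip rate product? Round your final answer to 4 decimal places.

JPY→MXN→SGD→JPY: 0.09249 × 0.08447 × 125.4 = 0.97970
NZD→MXN→SGD→NZD: 8.44 × 0.08447 × 1.33 = 0.94819
NZD→MXN→JPY→NZD: 8.44 × 10.14 × 0.01007 = 0.86181
Maximum is JPY→MXN→SGD→JPY at 0.9797; no arbitrage — every cycle loses value.

0.9797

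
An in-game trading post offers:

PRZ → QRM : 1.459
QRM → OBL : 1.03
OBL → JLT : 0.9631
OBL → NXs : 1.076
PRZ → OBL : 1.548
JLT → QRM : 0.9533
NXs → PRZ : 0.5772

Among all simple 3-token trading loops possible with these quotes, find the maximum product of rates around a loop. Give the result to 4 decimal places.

NXs→PRZ→OBL→NXs: 0.5772 × 1.548 × 1.076 = 0.96141
QRM→OBL→JLT→QRM: 1.03 × 0.9631 × 0.9533 = 0.94567
Maximum is NXs→PRZ→OBL→NXs at 0.9614; no arbitrage — every cycle loses value.

0.9614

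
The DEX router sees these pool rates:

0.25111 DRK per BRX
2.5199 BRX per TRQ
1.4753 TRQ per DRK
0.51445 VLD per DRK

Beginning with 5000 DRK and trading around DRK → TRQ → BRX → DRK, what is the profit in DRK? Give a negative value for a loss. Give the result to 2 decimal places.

-332.36

5000 DRK × 1.4753 = 7376.5 TRQ
7376.5 TRQ × 2.5199 = 18588.04235 BRX
18588.04235 BRX × 0.25111 = 4667.6433145085 DRK
Net change: 4667.6433145085 − 5000 = -332.3566854915 DRK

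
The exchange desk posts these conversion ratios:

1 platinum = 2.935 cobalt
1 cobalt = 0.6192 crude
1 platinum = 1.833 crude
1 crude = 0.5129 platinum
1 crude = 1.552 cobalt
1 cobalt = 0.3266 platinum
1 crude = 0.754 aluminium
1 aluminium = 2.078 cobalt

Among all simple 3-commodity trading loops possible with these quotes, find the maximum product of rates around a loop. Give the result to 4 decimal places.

cobalt→crude→aluminium→cobalt: 0.6192 × 0.754 × 2.078 = 0.97017
platinum→cobalt→crude→platinum: 2.935 × 0.6192 × 0.5129 = 0.93212
platinum→crude→cobalt→platinum: 1.833 × 1.552 × 0.3266 = 0.92912
Maximum is cobalt→crude→aluminium→cobalt at 0.9702; no arbitrage — every cycle loses value.

0.9702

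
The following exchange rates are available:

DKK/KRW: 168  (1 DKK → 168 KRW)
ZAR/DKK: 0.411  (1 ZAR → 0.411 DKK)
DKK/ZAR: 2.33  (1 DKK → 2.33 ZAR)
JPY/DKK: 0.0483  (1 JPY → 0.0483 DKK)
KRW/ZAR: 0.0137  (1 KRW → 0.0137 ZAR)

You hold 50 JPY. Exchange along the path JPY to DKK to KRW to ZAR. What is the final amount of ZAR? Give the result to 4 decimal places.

5.5584

50 JPY × 0.0483 = 2.415 DKK
2.415 DKK × 168 = 405.72 KRW
405.72 KRW × 0.0137 = 5.558364 ZAR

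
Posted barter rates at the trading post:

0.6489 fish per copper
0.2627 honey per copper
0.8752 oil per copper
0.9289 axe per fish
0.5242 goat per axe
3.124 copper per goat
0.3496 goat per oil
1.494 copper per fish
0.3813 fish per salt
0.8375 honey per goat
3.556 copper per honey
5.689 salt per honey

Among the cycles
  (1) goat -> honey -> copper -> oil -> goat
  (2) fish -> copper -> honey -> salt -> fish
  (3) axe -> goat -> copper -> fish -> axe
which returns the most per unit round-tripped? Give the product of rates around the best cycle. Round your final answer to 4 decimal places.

(1) 0.8375 × 3.556 × 0.8752 × 0.3496 = 0.91122
(2) 1.494 × 0.2627 × 5.689 × 0.3813 = 0.85136
(3) 0.5242 × 3.124 × 0.6489 × 0.9289 = 0.98709
Highest is cycle (3) at 0.9871 (≤1, no arbitrage).

0.9871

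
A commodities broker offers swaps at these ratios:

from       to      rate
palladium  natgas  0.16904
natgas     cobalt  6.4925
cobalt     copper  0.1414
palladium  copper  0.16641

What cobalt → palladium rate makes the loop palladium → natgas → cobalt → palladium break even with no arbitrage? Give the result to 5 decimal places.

Known legs of the cycle: 0.16904 × 6.4925 = 1.0974922
For no arbitrage the full-cycle product must be 1, so the missing rate is 1 / 1.0974922 ≈ 0.9111682.

0.91117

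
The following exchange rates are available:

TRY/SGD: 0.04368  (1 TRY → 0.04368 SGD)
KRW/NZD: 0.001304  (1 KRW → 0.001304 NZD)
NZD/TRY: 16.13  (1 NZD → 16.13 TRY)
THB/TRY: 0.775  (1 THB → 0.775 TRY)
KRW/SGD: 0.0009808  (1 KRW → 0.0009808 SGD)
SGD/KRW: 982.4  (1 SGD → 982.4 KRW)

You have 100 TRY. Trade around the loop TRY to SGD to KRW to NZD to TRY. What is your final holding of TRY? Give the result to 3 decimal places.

90.257

100 TRY × 0.04368 = 4.368 SGD
4.368 SGD × 982.4 = 4291.1232 KRW
4291.1232 KRW × 0.001304 = 5.5956246528 NZD
5.5956246528 NZD × 16.13 = 90.257425649664 TRY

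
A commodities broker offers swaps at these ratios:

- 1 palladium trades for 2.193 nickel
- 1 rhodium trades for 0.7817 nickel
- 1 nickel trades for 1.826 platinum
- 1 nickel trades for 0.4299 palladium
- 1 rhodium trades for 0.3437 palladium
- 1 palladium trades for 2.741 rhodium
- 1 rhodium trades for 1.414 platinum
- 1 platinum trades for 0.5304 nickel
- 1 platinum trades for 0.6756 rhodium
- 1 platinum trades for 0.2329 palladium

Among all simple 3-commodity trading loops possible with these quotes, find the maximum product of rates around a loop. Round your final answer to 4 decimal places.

rhodium→nickel→platinum→rhodium: 0.7817 × 1.826 × 0.6756 = 0.96434
palladium→nickel→platinum→palladium: 2.193 × 1.826 × 0.2329 = 0.93263
rhodium→nickel→palladium→rhodium: 0.7817 × 0.4299 × 2.741 = 0.92112
rhodium→platinum→palladium→rhodium: 1.414 × 0.2329 × 2.741 = 0.90267
Maximum is rhodium→nickel→platinum→rhodium at 0.9643; no arbitrage — every cycle loses value.

0.9643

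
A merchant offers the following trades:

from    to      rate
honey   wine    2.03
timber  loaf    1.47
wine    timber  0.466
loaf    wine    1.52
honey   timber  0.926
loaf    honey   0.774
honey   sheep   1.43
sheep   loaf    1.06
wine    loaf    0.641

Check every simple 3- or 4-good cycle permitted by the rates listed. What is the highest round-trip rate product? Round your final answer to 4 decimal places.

sheep→loaf→honey→sheep: 1.06 × 0.774 × 1.43 = 1.17323
timber→loaf→honey→wine→timber: 1.47 × 0.774 × 2.03 × 0.466 = 1.07632
timber→loaf→honey→timber: 1.47 × 0.774 × 0.926 = 1.05358
timber→loaf→wine→timber: 1.47 × 1.52 × 0.466 = 1.04123
wine→loaf→honey→wine: 0.641 × 0.774 × 2.03 = 1.00715
Maximum is sheep→loaf→honey→sheep at 1.1732; arbitrage exists.

1.1732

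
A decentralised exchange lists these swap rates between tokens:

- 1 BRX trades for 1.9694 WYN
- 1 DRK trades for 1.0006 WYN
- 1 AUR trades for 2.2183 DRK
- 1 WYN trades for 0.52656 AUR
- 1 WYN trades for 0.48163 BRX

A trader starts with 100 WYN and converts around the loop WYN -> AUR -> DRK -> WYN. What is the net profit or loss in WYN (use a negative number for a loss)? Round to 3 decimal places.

100 WYN × 0.52656 = 52.656 AUR
52.656 AUR × 2.2183 = 116.8068048 DRK
116.8068048 DRK × 1.0006 = 116.87688888288 WYN
Net change: 116.87688888288 − 100 = 16.87688888288 WYN

16.877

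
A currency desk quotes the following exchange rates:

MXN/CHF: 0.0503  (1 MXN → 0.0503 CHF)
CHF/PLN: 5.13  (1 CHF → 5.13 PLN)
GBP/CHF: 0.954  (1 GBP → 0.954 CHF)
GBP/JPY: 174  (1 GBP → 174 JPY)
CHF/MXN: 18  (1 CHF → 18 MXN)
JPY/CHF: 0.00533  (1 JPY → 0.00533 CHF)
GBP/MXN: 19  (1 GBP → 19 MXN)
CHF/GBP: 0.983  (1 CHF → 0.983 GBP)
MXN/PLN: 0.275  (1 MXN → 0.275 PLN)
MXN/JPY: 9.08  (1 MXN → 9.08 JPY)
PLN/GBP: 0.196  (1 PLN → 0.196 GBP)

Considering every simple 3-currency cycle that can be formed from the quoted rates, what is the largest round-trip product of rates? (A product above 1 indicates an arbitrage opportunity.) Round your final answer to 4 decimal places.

1.0241

GBP→MXN→PLN→GBP: 19 × 0.275 × 0.196 = 1.02410
GBP→CHF→PLN→GBP: 0.954 × 5.13 × 0.196 = 0.95923
GBP→MXN→CHF→GBP: 19 × 0.0503 × 0.983 = 0.93945
GBP→JPY→CHF→GBP: 174 × 0.00533 × 0.983 = 0.91165
MXN→JPY→CHF→MXN: 9.08 × 0.00533 × 18 = 0.87114
Maximum is GBP→MXN→PLN→GBP at 1.0241; arbitrage exists.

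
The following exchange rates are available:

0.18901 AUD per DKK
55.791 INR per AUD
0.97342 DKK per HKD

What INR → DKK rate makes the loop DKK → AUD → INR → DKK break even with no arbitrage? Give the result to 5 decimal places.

Known legs of the cycle: 0.18901 × 55.791 = 10.54505691
For no arbitrage the full-cycle product must be 1, so the missing rate is 1 / 10.54505691 ≈ 0.0948312.

0.09483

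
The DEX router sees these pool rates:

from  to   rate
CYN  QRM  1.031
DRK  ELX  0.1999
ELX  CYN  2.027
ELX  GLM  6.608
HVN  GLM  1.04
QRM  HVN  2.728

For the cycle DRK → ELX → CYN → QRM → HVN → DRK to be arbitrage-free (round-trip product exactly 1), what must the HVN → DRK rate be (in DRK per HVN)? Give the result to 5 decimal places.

0.87747

Known legs of the cycle: 0.1999 × 2.027 × 1.031 × 2.728 = 1.1396449596664
For no arbitrage the full-cycle product must be 1, so the missing rate is 1 / 1.1396449596664 ≈ 0.8774663.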